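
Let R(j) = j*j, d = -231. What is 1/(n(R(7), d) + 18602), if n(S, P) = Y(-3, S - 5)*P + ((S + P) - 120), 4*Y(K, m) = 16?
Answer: 1/17376 ≈ 5.7551e-5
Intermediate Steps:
Y(K, m) = 4 (Y(K, m) = (¼)*16 = 4)
R(j) = j²
n(S, P) = -120 + S + 5*P (n(S, P) = 4*P + ((S + P) - 120) = 4*P + ((P + S) - 120) = 4*P + (-120 + P + S) = -120 + S + 5*P)
1/(n(R(7), d) + 18602) = 1/((-120 + 7² + 5*(-231)) + 18602) = 1/((-120 + 49 - 1155) + 18602) = 1/(-1226 + 18602) = 1/17376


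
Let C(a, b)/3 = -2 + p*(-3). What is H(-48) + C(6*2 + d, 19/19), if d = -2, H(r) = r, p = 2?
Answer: -72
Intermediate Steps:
C(a, b) = -24 (C(a, b) = 3*(-2 + 2*(-3)) = 3*(-2 - 6) = 3*(-8) = -24)
H(-48) + C(6*2 + d, 19/19) = -48 - 24 = -72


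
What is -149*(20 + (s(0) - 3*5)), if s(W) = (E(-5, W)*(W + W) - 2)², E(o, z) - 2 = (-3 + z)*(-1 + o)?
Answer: -1341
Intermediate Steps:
E(o, z) = 2 + (-1 + o)*(-3 + z) (E(o, z) = 2 + (-3 + z)*(-1 + o) = 2 + (-1 + o)*(-3 + z))
s(W) = (-2 + 2*W*(20 - 6*W))² (s(W) = ((5 - W - 3*(-5) - 5*W)*(W + W) - 2)² = ((5 - W + 15 - 5*W)*(2*W) - 2)² = ((20 - 6*W)*(2*W) - 2)² = (2*W*(20 - 6*W) - 2)² = (-2 + 2*W*(20 - 6*W))²)
-149*(20 + (s(0) - 3*5)) = -149*(20 + (4*(1 + 2*0*(-10 + 3*0))² - 3*5)) = -149*(20 + (4*(1 + 2*0*(-10 + 0))² - 15)) = -149*(20 + (4*(1 + 2*0*(-10))² - 15)) = -149*(20 + (4*(1 + 0)² - 15)) = -149*(20 + (4*1² - 15)) = -149*(20 + (4*1 - 15)) = -149*(20 + (4 - 15)) = -149*(20 - 11) = -149*9 = -1341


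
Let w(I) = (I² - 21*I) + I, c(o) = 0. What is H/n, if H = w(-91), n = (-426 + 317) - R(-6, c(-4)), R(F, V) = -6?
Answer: -10101/103 ≈ -98.068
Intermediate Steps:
w(I) = I² - 20*I
n = -103 (n = (-426 + 317) - 1*(-6) = -109 + 6 = -103)
H = 10101 (H = -91*(-20 - 91) = -91*(-111) = 10101)
H/n = 10101/(-103) = 10101*(-1/103) = -10101/103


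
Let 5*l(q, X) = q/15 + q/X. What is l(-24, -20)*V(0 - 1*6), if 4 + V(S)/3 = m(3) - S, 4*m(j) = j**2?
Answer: -51/50 ≈ -1.0200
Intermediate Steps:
m(j) = j**2/4
l(q, X) = q/75 + q/(5*X) (l(q, X) = (q/15 + q/X)/5 = q/75 + q/(5*X))
V(S) = -21/4 - 3*S (V(S) = -12 + 3*((1/4)*3**2 - S) = -12 + 3*((1/4)*9 - S) = -12 + 3*(9/4 - S) = -12 + (27/4 - 3*S) = -21/4 - 3*S)
l(-24, -20)*V(0 - 1*6) = ((1/75)*(-24)*(15 - 20)/(-20))*(-21/4 - 3*(0 - 1*6)) = ((1/75)*(-24)*(-1/20)*(-5))*(-21/4 - 3*(0 - 6)) = -2*(-21/4 - 3*(-6))/25 = -2*(-21/4 + 18)/25 = -2/25*51/4 = -51/50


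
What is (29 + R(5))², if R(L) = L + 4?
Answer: 1444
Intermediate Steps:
R(L) = 4 + L
(29 + R(5))² = (29 + (4 + 5))² = (29 + 9)² = 38² = 1444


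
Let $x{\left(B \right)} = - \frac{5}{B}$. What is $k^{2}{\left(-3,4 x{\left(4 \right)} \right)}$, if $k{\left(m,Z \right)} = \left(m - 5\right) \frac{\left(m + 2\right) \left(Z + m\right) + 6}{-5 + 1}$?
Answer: $784$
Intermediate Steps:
$k{\left(m,Z \right)} = \left(-5 + m\right) \left(- \frac{3}{2} - \frac{\left(2 + m\right) \left(Z + m\right)}{4}\right)$ ($k{\left(m,Z \right)} = \left(-5 + m\right) \frac{\left(2 + m\right) \left(Z + m\right) + 6}{-4} = \left(-5 + m\right) \left(6 + \left(2 + m\right) \left(Z + m\right)\right) \left(- \frac{1}{4}\right) = \left(-5 + m\right) \left(- \frac{3}{2} - \frac{\left(2 + m\right) \left(Z + m\right)}{4}\right)$)
$k^{2}{\left(-3,4 x{\left(4 \right)} \right)} = \left(\frac{15}{2} - 3 - \frac{\left(-3\right)^{3}}{4} + \frac{3 \left(-3\right)^{2}}{4} + \frac{5 \cdot 4 \left(- \frac{5}{4}\right)}{2} - \frac{4 \left(- \frac{5}{4}\right) \left(-3\right)^{2}}{4} + \frac{3}{4} \cdot 4 \left(- \frac{5}{4}\right) \left(-3\right)\right)^{2} = \left(\frac{15}{2} - 3 - - \frac{27}{4} + \frac{3}{4} \cdot 9 + \frac{5 \cdot 4 \left(\left(-5\right) \frac{1}{4}\right)}{2} - \frac{1}{4} \cdot 4 \left(\left(-5\right) \frac{1}{4}\right) 9 + \frac{3}{4} \cdot 4 \left(\left(-5\right) \frac{1}{4}\right) \left(-3\right)\right)^{2} = \left(\frac{15}{2} - 3 + \frac{27}{4} + \frac{27}{4} + \frac{5 \cdot 4 \left(- \frac{5}{4}\right)}{2} - \frac{1}{4} \cdot 4 \left(- \frac{5}{4}\right) 9 + \frac{3}{4} \cdot 4 \left(- \frac{5}{4}\right) \left(-3\right)\right)^{2} = \left(\frac{15}{2} - 3 + \frac{27}{4} + \frac{27}{4} + \frac{5}{2} \left(-5\right) - \left(- \frac{5}{4}\right) 9 + \frac{3}{4} \left(-5\right) \left(-3\right)\right)^{2} = \left(\frac{15}{2} - 3 + \frac{27}{4} + \frac{27}{4} - \frac{25}{2} + \frac{45}{4} + \frac{45}{4}\right)^{2} = 28^{2} = 784$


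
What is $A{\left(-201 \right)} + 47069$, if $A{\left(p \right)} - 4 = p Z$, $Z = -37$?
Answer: $54510$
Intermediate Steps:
$A{\left(p \right)} = 4 - 37 p$ ($A{\left(p \right)} = 4 + p \left(-37\right) = 4 - 37 p$)
$A{\left(-201 \right)} + 47069 = \left(4 - -7437\right) + 47069 = \left(4 + 7437\right) + 47069 = 7441 + 47069 = 54510$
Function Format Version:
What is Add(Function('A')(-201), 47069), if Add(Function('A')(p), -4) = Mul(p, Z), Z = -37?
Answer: 54510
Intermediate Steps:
Function('A')(p) = Add(4, Mul(-37, p)) (Function('A')(p) = Add(4, Mul(p, -37)) = Add(4, Mul(-37, p)))
Add(Function('A')(-201), 47069) = Add(Add(4, Mul(-37, -201)), 47069) = Add(Add(4, 7437), 47069) = Add(7441, 47069) = 54510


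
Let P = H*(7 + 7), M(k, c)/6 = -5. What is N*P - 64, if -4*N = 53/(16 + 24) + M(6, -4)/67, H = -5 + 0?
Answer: -52151/1072 ≈ -48.648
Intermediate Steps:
M(k, c) = -30 (M(k, c) = 6*(-5) = -30)
H = -5
P = -70 (P = -5*(7 + 7) = -5*14 = -70)
N = -2351/10720 (N = -(53/(16 + 24) - 30/67)/4 = -(53/40 - 30*1/67)/4 = -(53*(1/40) - 30/67)/4 = -(53/40 - 30/67)/4 = -1/4*2351/2680 = -2351/10720 ≈ -0.21931)
N*P - 64 = -2351/10720*(-70) - 64 = 16457/1072 - 64 = -52151/1072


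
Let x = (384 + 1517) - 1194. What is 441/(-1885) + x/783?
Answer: 34048/50895 ≈ 0.66899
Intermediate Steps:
x = 707 (x = 1901 - 1194 = 707)
441/(-1885) + x/783 = 441/(-1885) + 707/783 = 441*(-1/1885) + 707*(1/783) = -441/1885 + 707/783 = 34048/50895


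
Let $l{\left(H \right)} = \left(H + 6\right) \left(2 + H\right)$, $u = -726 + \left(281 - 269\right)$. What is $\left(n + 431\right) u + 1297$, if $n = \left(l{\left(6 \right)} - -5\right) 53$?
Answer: $-4128479$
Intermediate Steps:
$u = -714$ ($u = -726 + 12 = -714$)
$l{\left(H \right)} = \left(2 + H\right) \left(6 + H\right)$ ($l{\left(H \right)} = \left(6 + H\right) \left(2 + H\right) = \left(2 + H\right) \left(6 + H\right)$)
$n = 5353$ ($n = \left(\left(12 + 6^{2} + 8 \cdot 6\right) - -5\right) 53 = \left(\left(12 + 36 + 48\right) + 5\right) 53 = \left(96 + 5\right) 53 = 101 \cdot 53 = 5353$)
$\left(n + 431\right) u + 1297 = \left(5353 + 431\right) \left(-714\right) + 1297 = 5784 \left(-714\right) + 1297 = -4129776 + 1297 = -4128479$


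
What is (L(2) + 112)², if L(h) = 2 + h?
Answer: 13456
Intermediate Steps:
(L(2) + 112)² = ((2 + 2) + 112)² = (4 + 112)² = 116² = 13456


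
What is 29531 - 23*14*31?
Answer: 19549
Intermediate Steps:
29531 - 23*14*31 = 29531 - 322*31 = 29531 - 9982 = 19549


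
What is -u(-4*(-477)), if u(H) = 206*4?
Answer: -824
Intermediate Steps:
u(H) = 824
-u(-4*(-477)) = -1*824 = -824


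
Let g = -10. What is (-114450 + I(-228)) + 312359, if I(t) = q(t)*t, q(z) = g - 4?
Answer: 201101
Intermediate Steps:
q(z) = -14 (q(z) = -10 - 4 = -14)
I(t) = -14*t
(-114450 + I(-228)) + 312359 = (-114450 - 14*(-228)) + 312359 = (-114450 + 3192) + 312359 = -111258 + 312359 = 201101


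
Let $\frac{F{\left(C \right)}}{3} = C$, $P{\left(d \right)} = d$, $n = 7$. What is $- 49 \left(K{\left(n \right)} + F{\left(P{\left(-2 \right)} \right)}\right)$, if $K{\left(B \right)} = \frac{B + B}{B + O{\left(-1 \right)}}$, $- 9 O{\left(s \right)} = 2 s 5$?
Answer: $\frac{15288}{73} \approx 209.42$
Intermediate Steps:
$F{\left(C \right)} = 3 C$
$O{\left(s \right)} = - \frac{10 s}{9}$ ($O{\left(s \right)} = - \frac{2 s 5}{9} = - \frac{10 s}{9}$)
$K{\left(B \right)} = \frac{2 B}{\frac{10}{9} + B}$ ($K{\left(B \right)} = \frac{B + B}{B - - \frac{10}{9}} = \frac{2 B}{B + \frac{10}{9}} = \frac{2 B}{\frac{10}{9} + B}$)
$- 49 \left(K{\left(n \right)} + F{\left(P{\left(-2 \right)} \right)}\right) = - 49 \left(18 \cdot 7 \frac{1}{10 + 9 \cdot 7} + 3 \left(-2\right)\right) = - 49 \left(18 \cdot 7 \frac{1}{10 + 63} - 6\right) = - 49 \left(18 \cdot 7 \cdot \frac{1}{73} - 6\right) = - 49 \left(\frac{126}{73} - 6\right) = \left(-49\right) \left(- \frac{312}{73}\right) = \frac{15288}{73}$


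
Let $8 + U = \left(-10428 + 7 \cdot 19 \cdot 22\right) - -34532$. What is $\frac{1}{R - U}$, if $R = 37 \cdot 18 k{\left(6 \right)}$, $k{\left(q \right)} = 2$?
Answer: $- \frac{1}{25690} \approx -3.8926 \cdot 10^{-5}$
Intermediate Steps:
$R = 1332$ ($R = 37 \cdot 18 \cdot 2 = 666 \cdot 2 = 1332$)
$U = 27022$ ($U = -8 - \left(-24104 - 7 \cdot 19 \cdot 22\right) = -8 + \left(\left(-10428 + 133 \cdot 22\right) + 34532\right) = -8 + \left(\left(-10428 + 2926\right) + 34532\right) = -8 + \left(-7502 + 34532\right) = -8 + 27030 = 27022$)
$\frac{1}{R - U} = \frac{1}{1332 - 27022} = \frac{1}{-25690} = - \frac{1}{25690}$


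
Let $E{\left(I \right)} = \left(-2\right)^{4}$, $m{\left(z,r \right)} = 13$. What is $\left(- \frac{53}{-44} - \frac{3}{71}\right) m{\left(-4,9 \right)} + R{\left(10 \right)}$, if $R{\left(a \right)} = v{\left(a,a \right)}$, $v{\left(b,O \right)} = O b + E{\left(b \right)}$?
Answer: $\frac{409587}{3124} \approx 131.11$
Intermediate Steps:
$E{\left(I \right)} = 16$
$v{\left(b,O \right)} = 16 + O b$ ($v{\left(b,O \right)} = O b + 16 = 16 + O b$)
$R{\left(a \right)} = 16 + a^{2}$ ($R{\left(a \right)} = 16 + a a = 16 + a^{2}$)
$\left(- \frac{53}{-44} - \frac{3}{71}\right) m{\left(-4,9 \right)} + R{\left(10 \right)} = \left(- \frac{53}{-44} - \frac{3}{71}\right) 13 + \left(16 + 10^{2}\right) = \left(\left(-53\right) \left(- \frac{1}{44}\right) - \frac{3}{71}\right) 13 + \left(16 + 100\right) = \left(\frac{53}{44} - \frac{3}{71}\right) 13 + 116 = \frac{3631}{3124} \cdot 13 + 116 = \frac{47203}{3124} + 116 = \frac{409587}{3124}$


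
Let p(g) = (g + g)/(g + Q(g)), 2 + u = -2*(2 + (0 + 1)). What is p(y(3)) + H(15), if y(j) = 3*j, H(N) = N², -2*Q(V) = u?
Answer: 2943/13 ≈ 226.38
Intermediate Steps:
u = -8 (u = -2 - 2*(2 + (0 + 1)) = -2 - 2*(2 + 1) = -2 - 2*3 = -2 - 6 = -8)
Q(V) = 4 (Q(V) = -½*(-8) = 4)
p(g) = 2*g/(4 + g) (p(g) = (g + g)/(g + 4) = (2*g)/(4 + g) = 2*g/(4 + g))
p(y(3)) + H(15) = 2*(3*3)/(4 + 3*3) + 15² = 2*9/(4 + 9) + 225 = 2*9/13 + 225 = 2*9*(1/13) + 225 = 18/13 + 225 = 2943/13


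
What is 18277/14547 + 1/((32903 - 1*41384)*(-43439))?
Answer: 2005766870/1596426689 ≈ 1.2564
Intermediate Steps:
18277/14547 + 1/((32903 - 1*41384)*(-43439)) = 18277*(1/14547) - 1/43439/(32903 - 41384) = 49/39 - 1/43439/(-8481) = 49/39 - 1/8481*(-1/43439) = 49/39 + 1/368406159 = 2005766870/1596426689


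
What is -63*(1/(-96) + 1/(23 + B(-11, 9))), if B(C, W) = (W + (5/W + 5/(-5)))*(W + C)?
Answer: -17031/1696 ≈ -10.042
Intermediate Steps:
B(C, W) = (C + W)*(-1 + W + 5/W) (B(C, W) = (W + (5/W + 5*(-⅕)))*(C + W) = (W + (5/W - 1))*(C + W) = (W + (-1 + 5/W))*(C + W) = (-1 + W + 5/W)*(C + W) = (C + W)*(-1 + W + 5/W))
-63*(1/(-96) + 1/(23 + B(-11, 9))) = -63*(1/(-96) + 1/(23 + (5 + 9² - 1*(-11) - 1*9 - 11*9 + 5*(-11)/9))) = -63*(-1/96 + 1/(23 + (5 + 81 + 11 - 9 - 99 + 5*(-11)*(⅑)))) = -63*(-1/96 + 1/(23 + (5 + 81 + 11 - 9 - 99 - 55/9))) = -63*(-1/96 + 1/(23 - 154/9)) = -63*(-1/96 + 1/(53/9)) = -63*(-1/96 + 9/53) = -63*811/5088 = -17031/1696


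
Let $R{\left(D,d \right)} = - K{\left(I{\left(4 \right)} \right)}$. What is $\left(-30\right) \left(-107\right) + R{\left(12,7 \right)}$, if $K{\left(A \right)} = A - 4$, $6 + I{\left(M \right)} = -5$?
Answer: $3225$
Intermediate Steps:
$I{\left(M \right)} = -11$ ($I{\left(M \right)} = -6 - 5 = -11$)
$K{\left(A \right)} = -4 + A$ ($K{\left(A \right)} = A - 4 = -4 + A$)
$R{\left(D,d \right)} = 15$ ($R{\left(D,d \right)} = - (-4 - 11) = \left(-1\right) \left(-15\right) = 15$)
$\left(-30\right) \left(-107\right) + R{\left(12,7 \right)} = \left(-30\right) \left(-107\right) + 15 = 3210 + 15 = 3225$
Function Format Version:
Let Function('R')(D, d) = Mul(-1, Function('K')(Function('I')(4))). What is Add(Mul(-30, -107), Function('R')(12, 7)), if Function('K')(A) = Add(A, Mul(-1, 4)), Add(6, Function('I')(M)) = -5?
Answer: 3225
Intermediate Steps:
Function('I')(M) = -11 (Function('I')(M) = Add(-6, -5) = -11)
Function('K')(A) = Add(-4, A) (Function('K')(A) = Add(A, -4) = Add(-4, A))
Function('R')(D, d) = 15 (Function('R')(D, d) = Mul(-1, Add(-4, -11)) = Mul(-1, -15) = 15)
Add(Mul(-30, -107), Function('R')(12, 7)) = Add(Mul(-30, -107), 15) = Add(3210, 15) = 3225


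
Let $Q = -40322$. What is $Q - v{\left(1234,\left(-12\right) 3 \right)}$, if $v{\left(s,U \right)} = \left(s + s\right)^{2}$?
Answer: $-6131346$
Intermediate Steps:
$v{\left(s,U \right)} = 4 s^{2}$ ($v{\left(s,U \right)} = \left(2 s\right)^{2} = 4 s^{2}$)
$Q - v{\left(1234,\left(-12\right) 3 \right)} = -40322 - 4 \cdot 1234^{2} = -40322 - 4 \cdot 1522756 = -40322 - 6091024 = -6131346$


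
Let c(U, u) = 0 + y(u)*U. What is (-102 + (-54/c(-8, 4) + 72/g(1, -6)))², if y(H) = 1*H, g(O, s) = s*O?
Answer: 3229209/256 ≈ 12614.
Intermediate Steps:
g(O, s) = O*s
y(H) = H
c(U, u) = U*u (c(U, u) = 0 + u*U = 0 + U*u = U*u)
(-102 + (-54/c(-8, 4) + 72/g(1, -6)))² = (-102 + (-54/((-8*4)) + 72/((1*(-6)))))² = (-102 + (-54/(-32) + 72/(-6)))² = (-102 + (-54*(-1/32) + 72*(-⅙)))² = (-102 + (27/16 - 12))² = (-102 - 165/16)² = (-1797/16)² = 3229209/256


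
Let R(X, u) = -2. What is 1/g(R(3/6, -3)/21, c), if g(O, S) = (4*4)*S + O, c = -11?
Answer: -21/3698 ≈ -0.0056787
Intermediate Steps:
g(O, S) = O + 16*S (g(O, S) = 16*S + O = O + 16*S)
1/g(R(3/6, -3)/21, c) = 1/(-2/21 + 16*(-11)) = 1/(-2*1/21 - 176) = 1/(-2/21 - 176) = 1/(-3698/21) = -21/3698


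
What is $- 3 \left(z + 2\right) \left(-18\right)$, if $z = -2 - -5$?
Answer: $270$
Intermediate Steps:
$z = 3$ ($z = -2 + 5 = 3$)
$- 3 \left(z + 2\right) \left(-18\right) = - 3 \left(3 + 2\right) \left(-18\right) = \left(-3\right) 5 \left(-18\right) = \left(-15\right) \left(-18\right) = 270$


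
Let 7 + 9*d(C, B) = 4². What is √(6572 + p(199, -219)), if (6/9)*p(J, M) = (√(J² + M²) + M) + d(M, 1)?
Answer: √(24980 + 6*√87562)/2 ≈ 81.786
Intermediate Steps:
d(C, B) = 1 (d(C, B) = -7/9 + (⅑)*4² = -7/9 + (⅑)*16 = -7/9 + 16/9 = 1)
p(J, M) = 3/2 + 3*M/2 + 3*√(J² + M²)/2 (p(J, M) = 3*((√(J² + M²) + M) + 1)/2 = 3*((M + √(J² + M²)) + 1)/2 = 3*(1 + M + √(J² + M²))/2 = 3/2 + 3*M/2 + 3*√(J² + M²)/2)
√(6572 + p(199, -219)) = √(6572 + (3/2 + (3/2)*(-219) + 3*√(199² + (-219)²)/2)) = √(6572 + (3/2 - 657/2 + 3*√(39601 + 47961)/2)) = √(6572 + (3/2 - 657/2 + 3*√87562/2)) = √(6572 + (-327 + 3*√87562/2)) = √(6245 + 3*√87562/2)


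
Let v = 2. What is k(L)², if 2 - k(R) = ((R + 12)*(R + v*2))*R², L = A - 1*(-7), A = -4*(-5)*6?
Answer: 86255554166175681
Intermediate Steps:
A = 120 (A = 20*6 = 120)
L = 127 (L = 120 - 1*(-7) = 120 + 7 = 127)
k(R) = 2 - R²*(4 + R)*(12 + R) (k(R) = 2 - (R + 12)*(R + 2*2)*R² = 2 - (12 + R)*(R + 4)*R² = 2 - (12 + R)*(4 + R)*R² = 2 - (4 + R)*(12 + R)*R² = 2 - R²*(4 + R)*(12 + R))
k(L)² = (2 - 1*127⁴ - 48*127² - 16*127³)² = (2 - 1*260144641 - 48*16129 - 16*2048383)² = (2 - 260144641 - 774192 - 32774128)² = (-293692959)² = 86255554166175681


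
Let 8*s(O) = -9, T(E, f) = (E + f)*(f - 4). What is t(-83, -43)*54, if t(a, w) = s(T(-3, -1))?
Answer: -243/4 ≈ -60.750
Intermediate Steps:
T(E, f) = (-4 + f)*(E + f) (T(E, f) = (E + f)*(-4 + f) = (-4 + f)*(E + f))
s(O) = -9/8 (s(O) = (⅛)*(-9) = -9/8)
t(a, w) = -9/8
t(-83, -43)*54 = -9/8*54 = -243/4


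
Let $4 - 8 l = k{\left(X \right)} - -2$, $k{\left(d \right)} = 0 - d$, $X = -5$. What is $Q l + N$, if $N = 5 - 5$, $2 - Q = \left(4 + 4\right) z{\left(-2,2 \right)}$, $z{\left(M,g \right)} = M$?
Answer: $- \frac{27}{4} \approx -6.75$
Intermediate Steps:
$Q = 18$ ($Q = 2 - \left(4 + 4\right) \left(-2\right) = 2 - 8 \left(-2\right) = 2 - -16 = 2 + 16 = 18$)
$N = 0$
$k{\left(d \right)} = - d$
$l = - \frac{3}{8}$ ($l = \frac{1}{2} - \frac{\left(-1\right) \left(-5\right) - -2}{8} = \frac{1}{2} - \frac{5 + 2}{8} = \frac{1}{2} - \frac{7}{8} = - \frac{3}{8} \approx -0.375$)
$Q l + N = 18 \left(- \frac{3}{8}\right) + 0 = - \frac{27}{4} + 0 = - \frac{27}{4}$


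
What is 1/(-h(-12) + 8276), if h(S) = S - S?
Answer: 1/8276 ≈ 0.00012083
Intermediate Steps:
h(S) = 0
1/(-h(-12) + 8276) = 1/(-1*0 + 8276) = 1/(0 + 8276) = 1/8276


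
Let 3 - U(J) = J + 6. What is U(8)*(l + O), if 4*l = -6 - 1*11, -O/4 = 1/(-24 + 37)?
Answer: 2607/52 ≈ 50.135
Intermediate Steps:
U(J) = -3 - J (U(J) = 3 - (J + 6) = 3 - (6 + J) = 3 + (-6 - J) = -3 - J)
O = -4/13 (O = -4/(-24 + 37) = -4/13 ≈ -0.30769)
l = -17/4 (l = (-6 - 1*11)/4 = (-6 - 11)/4 = (¼)*(-17) = -17/4 ≈ -4.2500)
U(8)*(l + O) = (-3 - 1*8)*(-17/4 - 4/13) = (-3 - 8)*(-237/52) = -11*(-237/52) = 2607/52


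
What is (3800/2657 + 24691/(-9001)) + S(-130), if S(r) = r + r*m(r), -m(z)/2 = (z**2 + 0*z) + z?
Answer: 104273907215803/23915657 ≈ 4.3601e+6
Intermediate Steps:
m(z) = -2*z - 2*z**2 (m(z) = -2*((z**2 + 0*z) + z) = -2*((z**2 + 0) + z) = -2*(z**2 + z) = -2*(z + z**2) = -2*z - 2*z**2)
S(r) = r - 2*r**2*(1 + r) (S(r) = r + r*(-2*r*(1 + r)) = r - 2*r**2*(1 + r))
(3800/2657 + 24691/(-9001)) + S(-130) = (3800/2657 + 24691/(-9001)) - 1*(-130)*(-1 + 2*(-130)*(1 - 130)) = (3800*(1/2657) + 24691*(-1/9001)) - 1*(-130)*(-1 + 2*(-130)*(-129)) = (3800/2657 - 24691/9001) - 1*(-130)*(-1 + 33540) = -31400187/23915657 - 1*(-130)*33539 = -31400187/23915657 + 4360070 = 104273907215803/23915657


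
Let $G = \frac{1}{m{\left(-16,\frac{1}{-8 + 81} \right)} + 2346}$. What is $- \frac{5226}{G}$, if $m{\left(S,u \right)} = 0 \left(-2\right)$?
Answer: $-12260196$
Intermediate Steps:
$m{\left(S,u \right)} = 0$
$G = \frac{1}{2346}$ ($G = \frac{1}{0 + 2346} = \frac{1}{2346} \approx 0.00042626$)
$- \frac{5226}{G} = - 5226 \frac{1}{\frac{1}{2346}} = \left(-5226\right) 2346 = -12260196$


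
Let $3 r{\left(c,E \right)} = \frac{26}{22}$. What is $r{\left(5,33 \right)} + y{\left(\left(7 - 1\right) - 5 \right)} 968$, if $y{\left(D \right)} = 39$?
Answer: $\frac{1245829}{33} \approx 37752.0$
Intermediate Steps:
$r{\left(c,E \right)} = \frac{13}{33}$ ($r{\left(c,E \right)} = \frac{26 \cdot \frac{1}{22}}{3} = \frac{1}{3} \cdot \frac{13}{11} = \frac{13}{33}$)
$r{\left(5,33 \right)} + y{\left(\left(7 - 1\right) - 5 \right)} 968 = \frac{13}{33} + 39 \cdot 968 = \frac{13}{33} + 37752 = \frac{1245829}{33}$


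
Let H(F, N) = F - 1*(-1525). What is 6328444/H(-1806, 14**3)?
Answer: -6328444/281 ≈ -22521.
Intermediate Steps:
H(F, N) = 1525 + F (H(F, N) = F + 1525 = 1525 + F)
6328444/H(-1806, 14**3) = 6328444/(1525 - 1806) = 6328444/(-281) = 6328444*(-1/281) = -6328444/281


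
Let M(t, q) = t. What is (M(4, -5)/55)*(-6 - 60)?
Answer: -24/5 ≈ -4.8000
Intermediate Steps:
(M(4, -5)/55)*(-6 - 60) = (4/55)*(-6 - 60) = (4*(1/55))*(-66) = (4/55)*(-66) = -24/5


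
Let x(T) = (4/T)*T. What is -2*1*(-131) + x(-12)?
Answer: 266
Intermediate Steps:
x(T) = 4
-2*1*(-131) + x(-12) = -2*1*(-131) + 4 = -2*(-131) + 4 = 262 + 4 = 266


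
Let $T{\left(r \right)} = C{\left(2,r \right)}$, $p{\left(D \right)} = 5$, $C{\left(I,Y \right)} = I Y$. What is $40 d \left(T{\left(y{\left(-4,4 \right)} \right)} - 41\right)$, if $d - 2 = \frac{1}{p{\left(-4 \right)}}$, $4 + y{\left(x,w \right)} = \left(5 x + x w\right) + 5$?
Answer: $-9768$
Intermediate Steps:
$y{\left(x,w \right)} = 1 + 5 x + w x$ ($y{\left(x,w \right)} = -4 + \left(\left(5 x + x w\right) + 5\right) = -4 + \left(\left(5 x + w x\right) + 5\right) = -4 + \left(5 + 5 x + w x\right) = 1 + 5 x + w x$)
$T{\left(r \right)} = 2 r$
$d = \frac{11}{5}$ ($d = 2 + \frac{1}{5} = \frac{11}{5} \approx 2.2$)
$40 d \left(T{\left(y{\left(-4,4 \right)} \right)} - 41\right) = 40 \cdot \frac{11}{5} \left(2 \left(1 + 5 \left(-4\right) + 4 \left(-4\right)\right) - 41\right) = 88 \left(2 \left(1 - 20 - 16\right) - 41\right) = 88 \left(2 \left(-35\right) - 41\right) = 88 \left(-70 - 41\right) = 88 \left(-111\right) = -9768$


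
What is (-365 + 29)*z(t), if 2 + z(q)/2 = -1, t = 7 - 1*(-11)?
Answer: 2016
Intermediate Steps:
t = 18 (t = 7 + 11 = 18)
z(q) = -6 (z(q) = -4 + 2*(-1) = -4 - 2 = -6)
(-365 + 29)*z(t) = (-365 + 29)*(-6) = -336*(-6) = 2016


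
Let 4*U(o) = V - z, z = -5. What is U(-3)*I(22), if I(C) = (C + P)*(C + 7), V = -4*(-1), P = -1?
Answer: 5481/4 ≈ 1370.3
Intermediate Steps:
V = 4
I(C) = (-1 + C)*(7 + C) (I(C) = (C - 1)*(C + 7) = (-1 + C)*(7 + C))
U(o) = 9/4 (U(o) = (4 - 1*(-5))/4 = (4 + 5)/4 = (1/4)*9 = 9/4)
U(-3)*I(22) = 9*(-7 + 22**2 + 6*22)/4 = 9*(-7 + 484 + 132)/4 = (9/4)*609 = 5481/4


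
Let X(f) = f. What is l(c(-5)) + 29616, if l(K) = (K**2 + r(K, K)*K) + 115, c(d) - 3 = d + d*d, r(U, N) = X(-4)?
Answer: 30168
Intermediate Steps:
r(U, N) = -4
c(d) = 3 + d + d**2 (c(d) = 3 + (d + d*d) = 3 + (d + d**2) = 3 + d + d**2)
l(K) = 115 + K**2 - 4*K (l(K) = (K**2 - 4*K) + 115 = 115 + K**2 - 4*K)
l(c(-5)) + 29616 = (115 + (3 - 5 + (-5)**2)**2 - 4*(3 - 5 + (-5)**2)) + 29616 = (115 + (3 - 5 + 25)**2 - 4*(3 - 5 + 25)) + 29616 = (115 + 23**2 - 4*23) + 29616 = (115 + 529 - 92) + 29616 = 552 + 29616 = 30168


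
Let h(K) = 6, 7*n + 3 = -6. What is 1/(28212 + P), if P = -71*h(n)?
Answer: 1/27786 ≈ 3.5989e-5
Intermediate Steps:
n = -9/7 (n = -3/7 + (1/7)*(-6) = -3/7 - 6/7 = -9/7 ≈ -1.2857)
P = -426 (P = -71*6 = -426)
1/(28212 + P) = 1/(28212 - 426) = 1/27786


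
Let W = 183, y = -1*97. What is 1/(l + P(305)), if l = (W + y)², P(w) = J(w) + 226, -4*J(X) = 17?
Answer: 4/30471 ≈ 0.00013127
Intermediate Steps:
y = -97
J(X) = -17/4 (J(X) = -¼*17 = -17/4)
P(w) = 887/4 (P(w) = -17/4 + 226 = 887/4)
l = 7396 (l = (183 - 97)² = 86² = 7396)
1/(l + P(305)) = 1/(7396 + 887/4) = 1/(30471/4) = 4/30471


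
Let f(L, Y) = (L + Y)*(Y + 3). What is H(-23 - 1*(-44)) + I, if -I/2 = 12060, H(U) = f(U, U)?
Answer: -23112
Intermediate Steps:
f(L, Y) = (3 + Y)*(L + Y) (f(L, Y) = (L + Y)*(3 + Y) = (3 + Y)*(L + Y))
H(U) = 2*U² + 6*U (H(U) = U² + 3*U + 3*U + U*U = U² + 3*U + 3*U + U² = 2*U² + 6*U)
I = -24120 (I = -2*12060 = -24120)
H(-23 - 1*(-44)) + I = 2*(-23 - 1*(-44))*(3 + (-23 - 1*(-44))) - 24120 = 2*(-23 + 44)*(3 + (-23 + 44)) - 24120 = 2*21*(3 + 21) - 24120 = 2*21*24 - 24120 = 1008 - 24120 = -23112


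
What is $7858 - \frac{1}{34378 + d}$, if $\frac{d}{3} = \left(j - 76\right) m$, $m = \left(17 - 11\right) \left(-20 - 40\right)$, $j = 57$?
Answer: $\frac{431388483}{54898} \approx 7858.0$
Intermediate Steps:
$m = -360$ ($m = 6 \left(-60\right) = -360$)
$d = 20520$ ($d = 3 \left(57 - 76\right) \left(-360\right) = 3 \left(\left(-19\right) \left(-360\right)\right) = 3 \cdot 6840 = 20520$)
$7858 - \frac{1}{34378 + d} = 7858 - \frac{1}{34378 + 20520} = 7858 - \frac{1}{54898} = \frac{431388483}{54898}$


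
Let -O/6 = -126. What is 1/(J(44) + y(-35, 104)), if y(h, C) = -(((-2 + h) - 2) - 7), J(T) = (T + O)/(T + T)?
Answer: 11/606 ≈ 0.018152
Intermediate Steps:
O = 756 (O = -6*(-126) = 756)
J(T) = (756 + T)/(2*T) (J(T) = (T + 756)/(T + T) = (756 + T)/((2*T)) = (756 + T)*(1/(2*T)) = (756 + T)/(2*T))
y(h, C) = 11 - h (y(h, C) = -((-4 + h) - 7) = -(-11 + h) = 11 - h)
1/(J(44) + y(-35, 104)) = 1/((½)*(756 + 44)/44 + (11 - 1*(-35))) = 1/((½)*(1/44)*800 + (11 + 35)) = 1/(100/11 + 46) = 1/(606/11) = 11/606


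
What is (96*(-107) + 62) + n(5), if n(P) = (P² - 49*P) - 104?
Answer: -10534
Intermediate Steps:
n(P) = -104 + P² - 49*P
(96*(-107) + 62) + n(5) = (96*(-107) + 62) + (-104 + 5² - 49*5) = (-10272 + 62) + (-104 + 25 - 245) = -10210 - 324 = -10534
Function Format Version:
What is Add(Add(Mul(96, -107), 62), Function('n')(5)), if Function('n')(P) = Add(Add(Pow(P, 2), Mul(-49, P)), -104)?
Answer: -10534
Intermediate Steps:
Function('n')(P) = Add(-104, Pow(P, 2), Mul(-49, P))
Add(Add(Mul(96, -107), 62), Function('n')(5)) = Add(Add(Mul(96, -107), 62), Add(-104, Pow(5, 2), Mul(-49, 5))) = Add(Add(-10272, 62), Add(-104, 25, -245)) = Add(-10210, -324) = -10534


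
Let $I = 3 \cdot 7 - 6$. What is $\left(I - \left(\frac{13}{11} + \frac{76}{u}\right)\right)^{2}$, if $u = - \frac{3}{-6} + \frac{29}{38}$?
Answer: $\frac{9357481}{4356} \approx 2148.2$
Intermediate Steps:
$u = \frac{24}{19}$ ($u = \left(-3\right) \left(- \frac{1}{6}\right) + 29 \cdot \frac{1}{38} = \frac{1}{2} + \frac{29}{38} = \frac{24}{19} \approx 1.2632$)
$I = 15$ ($I = 21 - 6 = 15$)
$\left(I - \left(\frac{13}{11} + \frac{76}{u}\right)\right)^{2} = \left(15 - \left(\frac{13}{11} + \frac{361}{6}\right)\right)^{2} = \left(15 - \frac{4049}{66}\right)^{2} = \left(- \frac{3059}{66}\right)^{2} = \frac{9357481}{4356}$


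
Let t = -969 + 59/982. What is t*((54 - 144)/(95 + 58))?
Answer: 4757495/8347 ≈ 569.96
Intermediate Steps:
t = -951499/982 (t = -969 + 59*(1/982) = -969 + 59/982 = -951499/982 ≈ -968.94)
t*((54 - 144)/(95 + 58)) = -951499*(54 - 144)/(982*(95 + 58)) = -(-42817455)/(491*153) = -951499/982*(-10/17) = 4757495/8347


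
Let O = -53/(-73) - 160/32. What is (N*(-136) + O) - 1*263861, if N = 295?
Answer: -22190925/73 ≈ -3.0399e+5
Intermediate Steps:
O = -312/73 (O = -53*(-1/73) - 160*1/32 = 53/73 - 5 = -312/73 ≈ -4.2740)
(N*(-136) + O) - 1*263861 = (295*(-136) - 312/73) - 1*263861 = (-40120 - 312/73) - 263861 = -2929072/73 - 263861 = -22190925/73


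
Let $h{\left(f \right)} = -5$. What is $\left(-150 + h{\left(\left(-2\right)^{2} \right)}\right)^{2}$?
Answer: $24025$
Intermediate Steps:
$\left(-150 + h{\left(\left(-2\right)^{2} \right)}\right)^{2} = \left(-150 - 5\right)^{2} = \left(-155\right)^{2} = 24025$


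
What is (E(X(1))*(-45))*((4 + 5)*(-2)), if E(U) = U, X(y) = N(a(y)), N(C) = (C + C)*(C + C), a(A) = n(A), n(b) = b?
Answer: 3240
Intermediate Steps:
a(A) = A
N(C) = 4*C² (N(C) = (2*C)*(2*C) = 4*C²)
X(y) = 4*y²
(E(X(1))*(-45))*((4 + 5)*(-2)) = ((4*1²)*(-45))*((4 + 5)*(-2)) = ((4*1)*(-45))*(9*(-2)) = (4*(-45))*(-18) = -180*(-18) = 3240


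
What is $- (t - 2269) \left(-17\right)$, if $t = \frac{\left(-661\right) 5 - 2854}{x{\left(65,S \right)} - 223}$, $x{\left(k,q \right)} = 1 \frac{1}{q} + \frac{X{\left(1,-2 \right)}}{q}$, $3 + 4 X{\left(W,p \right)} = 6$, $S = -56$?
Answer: $- \frac{90648335}{2379} \approx -38104.0$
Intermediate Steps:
$X{\left(W,p \right)} = \frac{3}{4}$ ($X{\left(W,p \right)} = - \frac{3}{4} + \frac{1}{4} \cdot 6 = - \frac{3}{4} + \frac{3}{2} = \frac{3}{4}$)
$x{\left(k,q \right)} = \frac{7}{4 q}$ ($x{\left(k,q \right)} = 1 \frac{1}{q} + \frac{3}{4 q} = \frac{1}{q} + \frac{3}{4 q} = \frac{7}{4 q}$)
$t = \frac{65696}{2379}$ ($t = \frac{\left(-661\right) 5 - 2854}{\frac{7}{4 \left(-56\right)} - 223} = \frac{-3305 - 2854}{\frac{7}{4} \left(- \frac{1}{56}\right) - 223} = - \frac{6159}{- \frac{1}{32} - 223} = - \frac{6159}{- \frac{7137}{32}} = \left(-6159\right) \left(- \frac{32}{7137}\right) = \frac{65696}{2379} \approx 27.615$)
$- (t - 2269) \left(-17\right) = - (\frac{65696}{2379} - 2269) \left(-17\right) = \left(-1\right) \left(- \frac{5332255}{2379}\right) \left(-17\right) = \frac{5332255}{2379} \left(-17\right) = - \frac{90648335}{2379}$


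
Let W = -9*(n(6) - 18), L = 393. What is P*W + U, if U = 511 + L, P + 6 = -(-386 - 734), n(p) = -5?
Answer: 231502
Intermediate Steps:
W = 207 (W = -9*(-5 - 18) = -9*(-23) = 207)
P = 1114 (P = -6 - (-386 - 734) = -6 - 1*(-1120) = -6 + 1120 = 1114)
U = 904 (U = 511 + 393 = 904)
P*W + U = 1114*207 + 904 = 230598 + 904 = 231502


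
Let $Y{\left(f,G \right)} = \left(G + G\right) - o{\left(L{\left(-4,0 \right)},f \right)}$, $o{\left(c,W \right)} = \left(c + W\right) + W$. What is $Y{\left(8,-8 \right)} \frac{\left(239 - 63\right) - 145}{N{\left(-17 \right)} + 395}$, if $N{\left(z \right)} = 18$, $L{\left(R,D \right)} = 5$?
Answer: $- \frac{1147}{413} \approx -2.7772$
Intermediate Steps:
$o{\left(c,W \right)} = c + 2 W$ ($o{\left(c,W \right)} = \left(W + c\right) + W = c + 2 W$)
$Y{\left(f,G \right)} = -5 - 2 f + 2 G$ ($Y{\left(f,G \right)} = \left(G + G\right) - \left(5 + 2 f\right) = 2 G - \left(5 + 2 f\right) = -5 - 2 f + 2 G$)
$Y{\left(8,-8 \right)} \frac{\left(239 - 63\right) - 145}{N{\left(-17 \right)} + 395} = \left(-5 - 16 + 2 \left(-8\right)\right) \frac{\left(239 - 63\right) - 145}{18 + 395} = \left(-5 - 16 - 16\right) \frac{176 - 145}{413} = - 37 \cdot 31 \cdot \frac{1}{413} = \left(-37\right) \frac{31}{413} = - \frac{1147}{413}$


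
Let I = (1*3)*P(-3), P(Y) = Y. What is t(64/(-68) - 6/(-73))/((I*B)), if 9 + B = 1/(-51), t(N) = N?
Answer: -533/50370 ≈ -0.010582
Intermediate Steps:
I = -9 (I = (1*3)*(-3) = 3*(-3) = -9)
B = -460/51 (B = -9 + 1/(-51) = -9 - 1/51 = -460/51 ≈ -9.0196)
t(64/(-68) - 6/(-73))/((I*B)) = (64/(-68) - 6/(-73))/((-9*(-460/51))) = (64*(-1/68) - 6*(-1/73))/(1380/17) = (-16/17 + 6/73)*(17/1380) = -1066/1241*17/1380 = -533/50370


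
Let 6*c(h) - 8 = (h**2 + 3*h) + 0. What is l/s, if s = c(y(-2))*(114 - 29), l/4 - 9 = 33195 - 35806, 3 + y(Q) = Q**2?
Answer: -5204/85 ≈ -61.224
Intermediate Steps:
y(Q) = -3 + Q**2
l = -10408 (l = 36 + 4*(33195 - 35806) = 36 + 4*(-2611) = 36 - 10444 = -10408)
c(h) = 4/3 + h/2 + h**2/6 (c(h) = 4/3 + ((h**2 + 3*h) + 0)/6 = 4/3 + (h**2 + 3*h)/6 = 4/3 + (h/2 + h**2/6) = 4/3 + h/2 + h**2/6)
s = 170 (s = (4/3 + (-3 + (-2)**2)/2 + (-3 + (-2)**2)**2/6)*(114 - 29) = (4/3 + (-3 + 4)/2 + (-3 + 4)**2/6)*85 = (4/3 + (1/2)*1 + (1/6)*1**2)*85 = (4/3 + 1/2 + (1/6)*1)*85 = (4/3 + 1/2 + 1/6)*85 = 2*85 = 170)
l/s = -10408/170 = -10408*1/170 = -5204/85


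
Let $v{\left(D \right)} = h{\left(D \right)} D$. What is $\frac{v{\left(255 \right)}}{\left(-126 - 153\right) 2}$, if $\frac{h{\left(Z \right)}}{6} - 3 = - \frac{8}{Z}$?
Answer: $- \frac{757}{93} \approx -8.1398$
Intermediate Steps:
$h{\left(Z \right)} = 18 - \frac{48}{Z}$ ($h{\left(Z \right)} = 18 + 6 \left(- \frac{8}{Z}\right) = 18 - \frac{48}{Z}$)
$v{\left(D \right)} = D \left(18 - \frac{48}{D}\right)$ ($v{\left(D \right)} = \left(18 - \frac{48}{D}\right) D = D \left(18 - \frac{48}{D}\right)$)
$\frac{v{\left(255 \right)}}{\left(-126 - 153\right) 2} = \frac{-48 + 18 \cdot 255}{\left(-126 - 153\right) 2} = \frac{-48 + 4590}{\left(-279\right) 2} = \frac{4542}{-558} = 4542 \left(- \frac{1}{558}\right) = - \frac{757}{93}$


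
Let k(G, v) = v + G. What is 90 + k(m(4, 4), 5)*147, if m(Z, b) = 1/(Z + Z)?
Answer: 6747/8 ≈ 843.38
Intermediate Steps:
m(Z, b) = 1/(2*Z)
k(G, v) = G + v
90 + k(m(4, 4), 5)*147 = 90 + ((½)/4 + 5)*147 = 90 + ((½)*(¼) + 5)*147 = 90 + (⅛ + 5)*147 = 90 + (41/8)*147 = 90 + 6027/8 = 6747/8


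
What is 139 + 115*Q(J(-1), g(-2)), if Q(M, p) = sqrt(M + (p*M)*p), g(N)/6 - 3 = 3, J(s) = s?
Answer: 139 + 115*I*sqrt(1297) ≈ 139.0 + 4141.6*I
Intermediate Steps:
g(N) = 36 (g(N) = 18 + 6*3 = 18 + 18 = 36)
Q(M, p) = sqrt(M + M*p**2) (Q(M, p) = sqrt(M + (M*p)*p) = sqrt(M + M*p**2))
139 + 115*Q(J(-1), g(-2)) = 139 + 115*sqrt(-(1 + 36**2)) = 139 + 115*sqrt(-(1 + 1296)) = 139 + 115*sqrt(-1*1297) = 139 + 115*sqrt(-1297) = 139 + 115*(I*sqrt(1297)) = 139 + 115*I*sqrt(1297)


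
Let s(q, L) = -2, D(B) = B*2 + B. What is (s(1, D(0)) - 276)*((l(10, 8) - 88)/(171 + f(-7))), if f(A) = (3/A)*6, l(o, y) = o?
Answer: 50596/393 ≈ 128.74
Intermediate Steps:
D(B) = 3*B (D(B) = 2*B + B = 3*B)
f(A) = 18/A (f(A) = (3/A)*6 = 18/A)
(s(1, D(0)) - 276)*((l(10, 8) - 88)/(171 + f(-7))) = (-2 - 276)*((10 - 88)/(171 + 18/(-7))) = -(-21684)/(171 + 18*(-⅐)) = -(-21684)/(171 - 18/7) = -(-21684)/1179/7 = -(-21684)*7/1179 = -278*(-182/393) = 50596/393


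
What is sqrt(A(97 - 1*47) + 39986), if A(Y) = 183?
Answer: sqrt(40169) ≈ 200.42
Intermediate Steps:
sqrt(A(97 - 1*47) + 39986) = sqrt(183 + 39986) = sqrt(40169)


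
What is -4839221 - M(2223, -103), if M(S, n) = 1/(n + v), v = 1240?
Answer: -5502194278/1137 ≈ -4.8392e+6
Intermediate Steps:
M(S, n) = 1/(1240 + n) (M(S, n) = 1/(n + 1240) = 1/(1240 + n))
-4839221 - M(2223, -103) = -4839221 - 1/(1240 - 103) = -4839221 - 1/1137 = -5502194278/1137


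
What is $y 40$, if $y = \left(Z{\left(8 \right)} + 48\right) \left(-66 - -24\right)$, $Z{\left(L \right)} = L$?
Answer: $-94080$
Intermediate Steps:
$y = -2352$ ($y = \left(8 + 48\right) \left(-66 - -24\right) = 56 \left(-66 + 24\right) = 56 \left(-42\right) = -2352$)
$y 40 = \left(-2352\right) 40 = -94080$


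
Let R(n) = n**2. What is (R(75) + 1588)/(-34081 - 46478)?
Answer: -7213/80559 ≈ -0.089537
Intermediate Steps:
(R(75) + 1588)/(-34081 - 46478) = (75**2 + 1588)/(-34081 - 46478) = (5625 + 1588)/(-80559) = 7213*(-1/80559) = -7213/80559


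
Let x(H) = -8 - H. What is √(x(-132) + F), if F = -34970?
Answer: I*√34846 ≈ 186.67*I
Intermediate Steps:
√(x(-132) + F) = √((-8 - 1*(-132)) - 34970) = √((-8 + 132) - 34970) = √(124 - 34970) = √(-34846) = I*√34846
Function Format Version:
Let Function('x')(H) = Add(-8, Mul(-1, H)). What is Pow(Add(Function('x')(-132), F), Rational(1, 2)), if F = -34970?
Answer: Mul(I, Pow(34846, Rational(1, 2))) ≈ Mul(186.67, I)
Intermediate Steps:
Pow(Add(Function('x')(-132), F), Rational(1, 2)) = Pow(Add(Add(-8, Mul(-1, -132)), -34970), Rational(1, 2)) = Pow(Add(Add(-8, 132), -34970), Rational(1, 2)) = Pow(Add(124, -34970), Rational(1, 2)) = Pow(-34846, Rational(1, 2)) = Mul(I, Pow(34846, Rational(1, 2)))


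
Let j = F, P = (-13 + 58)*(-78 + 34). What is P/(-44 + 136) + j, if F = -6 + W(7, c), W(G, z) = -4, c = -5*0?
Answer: -725/23 ≈ -31.522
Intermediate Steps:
c = 0
P = -1980 (P = 45*(-44) = -1980)
F = -10 (F = -6 - 4 = -10)
j = -10
P/(-44 + 136) + j = -1980/(-44 + 136) - 10 = -1980/92 - 10 = -1980*1/92 - 10 = -495/23 - 10 = -725/23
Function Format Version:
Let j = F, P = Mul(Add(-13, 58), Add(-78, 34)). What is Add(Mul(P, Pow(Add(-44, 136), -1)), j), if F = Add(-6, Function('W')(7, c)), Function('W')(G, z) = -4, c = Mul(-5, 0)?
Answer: Rational(-725, 23) ≈ -31.522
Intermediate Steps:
c = 0
P = -1980 (P = Mul(45, -44) = -1980)
F = -10 (F = Add(-6, -4) = -10)
j = -10
Add(Mul(P, Pow(Add(-44, 136), -1)), j) = Add(Mul(-1980, Pow(Add(-44, 136), -1)), -10) = Add(Mul(-1980, Pow(92, -1)), -10) = Add(Mul(-1980, Rational(1, 92)), -10) = Add(Rational(-495, 23), -10) = Rational(-725, 23)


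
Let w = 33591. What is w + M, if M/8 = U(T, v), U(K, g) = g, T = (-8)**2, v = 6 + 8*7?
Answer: 34087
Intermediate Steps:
v = 62 (v = 6 + 56 = 62)
T = 64
M = 496 (M = 8*62 = 496)
w + M = 33591 + 496 = 34087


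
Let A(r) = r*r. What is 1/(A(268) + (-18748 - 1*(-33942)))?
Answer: 1/87018 ≈ 1.1492e-5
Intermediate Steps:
A(r) = r²
1/(A(268) + (-18748 - 1*(-33942))) = 1/(268² + (-18748 - 1*(-33942))) = 1/(71824 + (-18748 + 33942)) = 1/(71824 + 15194) = 1/87018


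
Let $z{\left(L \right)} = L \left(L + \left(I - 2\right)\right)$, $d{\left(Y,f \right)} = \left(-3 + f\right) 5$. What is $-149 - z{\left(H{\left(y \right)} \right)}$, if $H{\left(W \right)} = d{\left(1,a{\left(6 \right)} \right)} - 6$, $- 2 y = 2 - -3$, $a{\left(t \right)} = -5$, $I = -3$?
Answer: $-2495$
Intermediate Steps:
$d{\left(Y,f \right)} = -15 + 5 f$
$y = - \frac{5}{2}$ ($y = - \frac{2 - -3}{2} = - \frac{2 + 3}{2} = \left(- \frac{1}{2}\right) 5 = - \frac{5}{2} \approx -2.5$)
$H{\left(W \right)} = -46$ ($H{\left(W \right)} = \left(-15 + 5 \left(-5\right)\right) - 6 = \left(-15 - 25\right) - 6 = -40 - 6 = -46$)
$z{\left(L \right)} = L \left(-5 + L\right)$ ($z{\left(L \right)} = L \left(L - 5\right) = L \left(-5 + L\right)$)
$-149 - z{\left(H{\left(y \right)} \right)} = -149 - - 46 \left(-5 - 46\right) = -149 - \left(-46\right) \left(-51\right) = -149 - 2346 = -2495$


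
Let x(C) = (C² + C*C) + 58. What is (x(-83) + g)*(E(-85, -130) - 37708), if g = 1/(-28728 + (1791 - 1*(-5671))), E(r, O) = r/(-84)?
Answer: -931960469102125/1786344 ≈ -5.2171e+8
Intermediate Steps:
E(r, O) = -r/84 (E(r, O) = r*(-1/84) = -r/84)
x(C) = 58 + 2*C² (x(C) = (C² + C²) + 58 = 2*C² + 58 = 58 + 2*C²)
g = -1/21266 (g = 1/(-28728 + (1791 + 5671)) = 1/(-28728 + 7462) = 1/(-21266) = -1/21266 ≈ -4.7023e-5)
(x(-83) + g)*(E(-85, -130) - 37708) = ((58 + 2*(-83)²) - 1/21266)*(-1/84*(-85) - 37708) = ((58 + 2*6889) - 1/21266)*(85/84 - 37708) = ((58 + 13778) - 1/21266)*(-3167387/84) = (13836 - 1/21266)*(-3167387/84) = (294236375/21266)*(-3167387/84) = -931960469102125/1786344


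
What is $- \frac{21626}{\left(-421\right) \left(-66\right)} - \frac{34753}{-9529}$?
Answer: $\frac{34526032}{12035127} \approx 2.8688$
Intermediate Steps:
$- \frac{21626}{\left(-421\right) \left(-66\right)} - \frac{34753}{-9529} = - \frac{21626}{27786} - - \frac{34753}{9529} = \left(-21626\right) \frac{1}{27786} + \frac{34753}{9529} = - \frac{983}{1263} + \frac{34753}{9529} = \frac{34526032}{12035127}$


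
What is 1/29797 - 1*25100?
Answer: -747904699/29797 ≈ -25100.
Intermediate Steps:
1/29797 - 1*25100 = 1/29797 - 25100 = -747904699/29797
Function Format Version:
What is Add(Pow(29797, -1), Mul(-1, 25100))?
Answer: Rational(-747904699, 29797) ≈ -25100.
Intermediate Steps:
Add(Pow(29797, -1), Mul(-1, 25100)) = Add(Rational(1, 29797), -25100) = Rational(-747904699, 29797)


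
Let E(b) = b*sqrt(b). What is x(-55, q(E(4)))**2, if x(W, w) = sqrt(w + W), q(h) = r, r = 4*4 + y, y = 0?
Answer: -39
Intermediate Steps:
E(b) = b**(3/2)
r = 16 (r = 4*4 + 0 = 16 + 0 = 16)
q(h) = 16
x(W, w) = sqrt(W + w)
x(-55, q(E(4)))**2 = (sqrt(-55 + 16))**2 = (sqrt(-39))**2 = (I*sqrt(39))**2 = -39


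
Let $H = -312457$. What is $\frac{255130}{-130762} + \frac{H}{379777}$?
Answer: $- \frac{68875004122}{24830200037} \approx -2.7738$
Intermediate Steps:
$\frac{255130}{-130762} + \frac{H}{379777} = \frac{255130}{-130762} - \frac{312457}{379777} = 255130 \left(- \frac{1}{130762}\right) - \frac{312457}{379777} = - \frac{127565}{65381} - \frac{312457}{379777} = - \frac{68875004122}{24830200037}$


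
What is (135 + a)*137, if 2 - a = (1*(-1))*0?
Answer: 18769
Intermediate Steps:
a = 2 (a = 2 - 1*(-1)*0 = 2 - (-1)*0 = 2 - 1*0 = 2 + 0 = 2)
(135 + a)*137 = (135 + 2)*137 = 137*137 = 18769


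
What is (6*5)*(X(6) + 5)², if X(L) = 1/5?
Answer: 4056/5 ≈ 811.20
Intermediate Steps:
X(L) = ⅕
(6*5)*(X(6) + 5)² = (6*5)*(⅕ + 5)² = 30*(26/5)² = 30*(676/25) = 4056/5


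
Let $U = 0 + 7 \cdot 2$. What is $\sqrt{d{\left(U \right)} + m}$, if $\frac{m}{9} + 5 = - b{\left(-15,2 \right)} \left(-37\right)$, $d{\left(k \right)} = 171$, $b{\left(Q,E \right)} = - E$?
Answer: $6 i \sqrt{15} \approx 23.238 i$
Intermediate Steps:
$U = 14$ ($U = 0 + 14 = 14$)
$m = -711$ ($m = -45 + 9 \left(- \left(-1\right) 2 \left(-37\right)\right) = -45 + 9 \left(- \left(-2\right) \left(-37\right)\right) = -45 + 9 \left(\left(-1\right) 74\right) = -45 + 9 \left(-74\right) = -45 - 666 = -711$)
$\sqrt{d{\left(U \right)} + m} = \sqrt{171 - 711} = \sqrt{-540} = 6 i \sqrt{15}$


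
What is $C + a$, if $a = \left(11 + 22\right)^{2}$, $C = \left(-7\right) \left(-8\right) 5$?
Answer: $1369$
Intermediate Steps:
$C = 280$ ($C = 56 \cdot 5 = 280$)
$a = 1089$ ($a = 33^{2} = 1089$)
$C + a = 280 + 1089 = 1369$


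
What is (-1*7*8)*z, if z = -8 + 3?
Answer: 280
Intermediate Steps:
z = -5
(-1*7*8)*z = (-1*7*8)*(-5) = -7*8*(-5) = -56*(-5) = 280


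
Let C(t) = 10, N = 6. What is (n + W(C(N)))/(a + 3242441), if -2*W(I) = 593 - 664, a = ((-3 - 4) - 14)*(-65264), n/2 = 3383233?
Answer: 13533003/9225970 ≈ 1.4668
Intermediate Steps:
n = 6766466 (n = 2*3383233 = 6766466)
a = 1370544 (a = (-7 - 14)*(-65264) = -21*(-65264) = 1370544)
W(I) = 71/2 (W(I) = -(593 - 664)/2 = -1/2*(-71) = 71/2)
(n + W(C(N)))/(a + 3242441) = (6766466 + 71/2)/(1370544 + 3242441) = (13533003/2)/4612985 = (13533003/2)*(1/4612985) = 13533003/9225970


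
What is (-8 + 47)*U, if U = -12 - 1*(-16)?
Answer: 156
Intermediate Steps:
U = 4 (U = -12 + 16 = 4)
(-8 + 47)*U = (-8 + 47)*4 = 39*4 = 156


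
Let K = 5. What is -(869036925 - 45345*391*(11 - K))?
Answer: -762657555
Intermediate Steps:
-(869036925 - 45345*391*(11 - K)) = -(869036925 - 45345*391*(11 - 1*5)) = -(869036925 - 45345*391*(11 - 5)) = -(869036925 - 45345*391*6) = -(869036925 - 106379370) = -45345/(1/((24049 - 2346) - 4884)) = -45345/(1/(21703 - 4884)) = -45345/(1/16819) = -45345/1/16819 = -45345*16819 = -762657555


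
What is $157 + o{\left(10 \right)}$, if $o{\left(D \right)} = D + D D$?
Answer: $267$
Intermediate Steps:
$o{\left(D \right)} = D + D^{2}$
$157 + o{\left(10 \right)} = 157 + 10 \left(1 + 10\right) = 157 + 10 \cdot 11 = 157 + 110 = 267$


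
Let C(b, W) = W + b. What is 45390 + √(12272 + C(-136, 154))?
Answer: 45390 + √12290 ≈ 45501.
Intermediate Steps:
45390 + √(12272 + C(-136, 154)) = 45390 + √(12272 + (154 - 136)) = 45390 + √(12272 + 18) = 45390 + √12290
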